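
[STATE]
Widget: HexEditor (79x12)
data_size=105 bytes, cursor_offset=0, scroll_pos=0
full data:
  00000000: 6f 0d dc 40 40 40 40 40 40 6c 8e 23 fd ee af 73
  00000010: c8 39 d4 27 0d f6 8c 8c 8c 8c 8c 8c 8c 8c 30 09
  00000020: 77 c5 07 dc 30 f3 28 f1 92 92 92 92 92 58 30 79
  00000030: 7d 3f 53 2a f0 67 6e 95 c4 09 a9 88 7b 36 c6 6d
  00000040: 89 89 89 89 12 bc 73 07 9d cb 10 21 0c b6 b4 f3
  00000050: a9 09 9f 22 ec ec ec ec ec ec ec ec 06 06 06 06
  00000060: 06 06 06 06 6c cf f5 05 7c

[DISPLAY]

00000000  6F 0d dc 40 40 40 40 40  40 6c 8e 23 fd ee af 73  |o..@@@@@@l.#...s| 
00000010  c8 39 d4 27 0d f6 8c 8c  8c 8c 8c 8c 8c 8c 30 09  |.9.'..........0.| 
00000020  77 c5 07 dc 30 f3 28 f1  92 92 92 92 92 58 30 79  |w...0.(......X0y| 
00000030  7d 3f 53 2a f0 67 6e 95  c4 09 a9 88 7b 36 c6 6d  |}?S*.gn.....{6.m| 
00000040  89 89 89 89 12 bc 73 07  9d cb 10 21 0c b6 b4 f3  |......s....!....| 
00000050  a9 09 9f 22 ec ec ec ec  ec ec ec ec 06 06 06 06  |..."............| 
00000060  06 06 06 06 6c cf f5 05  7c                       |....l...|       | 
                                                                               
                                                                               
                                                                               
                                                                               
                                                                               


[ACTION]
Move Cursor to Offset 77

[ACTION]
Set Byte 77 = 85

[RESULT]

00000000  6f 0d dc 40 40 40 40 40  40 6c 8e 23 fd ee af 73  |o..@@@@@@l.#...s| 
00000010  c8 39 d4 27 0d f6 8c 8c  8c 8c 8c 8c 8c 8c 30 09  |.9.'..........0.| 
00000020  77 c5 07 dc 30 f3 28 f1  92 92 92 92 92 58 30 79  |w...0.(......X0y| 
00000030  7d 3f 53 2a f0 67 6e 95  c4 09 a9 88 7b 36 c6 6d  |}?S*.gn.....{6.m| 
00000040  89 89 89 89 12 bc 73 07  9d cb 10 21 0c 85 b4 f3  |......s....!....| 
00000050  a9 09 9f 22 ec ec ec ec  ec ec ec ec 06 06 06 06  |..."............| 
00000060  06 06 06 06 6c cf f5 05  7c                       |....l...|       | 
                                                                               
                                                                               
                                                                               
                                                                               
                                                                               


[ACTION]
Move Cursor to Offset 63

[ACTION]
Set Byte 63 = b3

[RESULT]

00000000  6f 0d dc 40 40 40 40 40  40 6c 8e 23 fd ee af 73  |o..@@@@@@l.#...s| 
00000010  c8 39 d4 27 0d f6 8c 8c  8c 8c 8c 8c 8c 8c 30 09  |.9.'..........0.| 
00000020  77 c5 07 dc 30 f3 28 f1  92 92 92 92 92 58 30 79  |w...0.(......X0y| 
00000030  7d 3f 53 2a f0 67 6e 95  c4 09 a9 88 7b 36 c6 B3  |}?S*.gn.....{6..| 
00000040  89 89 89 89 12 bc 73 07  9d cb 10 21 0c 85 b4 f3  |......s....!....| 
00000050  a9 09 9f 22 ec ec ec ec  ec ec ec ec 06 06 06 06  |..."............| 
00000060  06 06 06 06 6c cf f5 05  7c                       |....l...|       | 
                                                                               
                                                                               
                                                                               
                                                                               
                                                                               


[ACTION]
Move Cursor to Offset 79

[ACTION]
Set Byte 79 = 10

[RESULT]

00000000  6f 0d dc 40 40 40 40 40  40 6c 8e 23 fd ee af 73  |o..@@@@@@l.#...s| 
00000010  c8 39 d4 27 0d f6 8c 8c  8c 8c 8c 8c 8c 8c 30 09  |.9.'..........0.| 
00000020  77 c5 07 dc 30 f3 28 f1  92 92 92 92 92 58 30 79  |w...0.(......X0y| 
00000030  7d 3f 53 2a f0 67 6e 95  c4 09 a9 88 7b 36 c6 b3  |}?S*.gn.....{6..| 
00000040  89 89 89 89 12 bc 73 07  9d cb 10 21 0c 85 b4 10  |......s....!....| 
00000050  a9 09 9f 22 ec ec ec ec  ec ec ec ec 06 06 06 06  |..."............| 
00000060  06 06 06 06 6c cf f5 05  7c                       |....l...|       | 
                                                                               
                                                                               
                                                                               
                                                                               
                                                                               


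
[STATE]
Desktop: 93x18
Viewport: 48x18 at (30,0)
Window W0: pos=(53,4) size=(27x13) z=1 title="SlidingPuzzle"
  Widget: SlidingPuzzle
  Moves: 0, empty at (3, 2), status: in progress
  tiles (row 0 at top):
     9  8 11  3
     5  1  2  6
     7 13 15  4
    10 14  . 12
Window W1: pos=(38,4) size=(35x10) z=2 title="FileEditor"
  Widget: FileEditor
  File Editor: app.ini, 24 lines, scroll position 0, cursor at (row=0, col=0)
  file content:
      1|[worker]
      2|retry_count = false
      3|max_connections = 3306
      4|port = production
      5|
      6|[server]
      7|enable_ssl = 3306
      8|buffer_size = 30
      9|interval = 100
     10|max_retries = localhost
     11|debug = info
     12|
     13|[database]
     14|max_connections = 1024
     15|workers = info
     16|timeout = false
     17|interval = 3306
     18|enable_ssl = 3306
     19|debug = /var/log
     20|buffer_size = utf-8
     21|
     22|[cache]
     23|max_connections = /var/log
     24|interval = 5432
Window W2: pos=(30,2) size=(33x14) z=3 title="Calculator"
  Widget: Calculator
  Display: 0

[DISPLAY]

                                                
                                                
┏━━━━━━━━━━━━━━━━━━━━━━━━━━━━━━━┓               
┃ Calculator                    ┃               
┠───────────────────────────────┨━━━━━━━━━┓━━━━━
┃                              0┃         ┃     
┃┌───┬───┬───┬───┐              ┃─────────┨─────
┃│ 7 │ 8 │ 9 │ ÷ │              ┃        ▲┃─┐   
┃├───┼───┼───┼───┤              ┃        █┃ │   
┃│ 4 │ 5 │ 6 │ × │              ┃        ░┃─┤   
┃├───┼───┼───┼───┤              ┃        ░┃ │   
┃│ 1 │ 2 │ 3 │ - │              ┃        ░┃─┤   
┃├───┼───┼───┼───┤              ┃        ▼┃ │   
┃│ 0 │ . │ = │ + │              ┃━━━━━━━━━┛─┤   
┃└───┴───┴───┴───┘              ┃ │    │ 12 │   
┗━━━━━━━━━━━━━━━━━━━━━━━━━━━━━━━┛─┴────┴────┘   
                       ┗━━━━━━━━━━━━━━━━━━━━━━━━
                                                


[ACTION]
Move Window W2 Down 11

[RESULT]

                                                
                                                
                                                
                                                
┏━━━━━━━━━━━━━━━━━━━━━━━━━━━━━━━┓━━━━━━━━━┓━━━━━
┃ Calculator                    ┃         ┃     
┠───────────────────────────────┨─────────┨─────
┃                              0┃        ▲┃─┐   
┃┌───┬───┬───┬───┐              ┃        █┃ │   
┃│ 7 │ 8 │ 9 │ ÷ │              ┃        ░┃─┤   
┃├───┼───┼───┼───┤              ┃        ░┃ │   
┃│ 4 │ 5 │ 6 │ × │              ┃        ░┃─┤   
┃├───┼───┼───┼───┤              ┃        ▼┃ │   
┃│ 1 │ 2 │ 3 │ - │              ┃━━━━━━━━━┛─┤   
┃├───┼───┼───┼───┤              ┃ │    │ 12 │   
┃│ 0 │ . │ = │ + │              ┃─┴────┴────┘   
┃└───┴───┴───┴───┘              ┃━━━━━━━━━━━━━━━
┗━━━━━━━━━━━━━━━━━━━━━━━━━━━━━━━┛               


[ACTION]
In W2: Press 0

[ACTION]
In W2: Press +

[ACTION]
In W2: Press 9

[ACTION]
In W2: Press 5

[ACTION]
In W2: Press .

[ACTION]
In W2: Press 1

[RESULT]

                                                
                                                
                                                
                                                
┏━━━━━━━━━━━━━━━━━━━━━━━━━━━━━━━┓━━━━━━━━━┓━━━━━
┃ Calculator                    ┃         ┃     
┠───────────────────────────────┨─────────┨─────
┃                           95.1┃        ▲┃─┐   
┃┌───┬───┬───┬───┐              ┃        █┃ │   
┃│ 7 │ 8 │ 9 │ ÷ │              ┃        ░┃─┤   
┃├───┼───┼───┼───┤              ┃        ░┃ │   
┃│ 4 │ 5 │ 6 │ × │              ┃        ░┃─┤   
┃├───┼───┼───┼───┤              ┃        ▼┃ │   
┃│ 1 │ 2 │ 3 │ - │              ┃━━━━━━━━━┛─┤   
┃├───┼───┼───┼───┤              ┃ │    │ 12 │   
┃│ 0 │ . │ = │ + │              ┃─┴────┴────┘   
┃└───┴───┴───┴───┘              ┃━━━━━━━━━━━━━━━
┗━━━━━━━━━━━━━━━━━━━━━━━━━━━━━━━┛               


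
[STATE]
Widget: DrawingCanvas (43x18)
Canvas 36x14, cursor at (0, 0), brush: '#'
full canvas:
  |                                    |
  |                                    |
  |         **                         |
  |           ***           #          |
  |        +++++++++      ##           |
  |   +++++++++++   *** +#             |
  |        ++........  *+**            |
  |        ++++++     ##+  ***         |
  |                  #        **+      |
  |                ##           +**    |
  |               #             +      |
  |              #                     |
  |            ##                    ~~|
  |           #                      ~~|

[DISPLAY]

+                                          
                                           
         **                                
           ***           #                 
        +++++++++      ##                  
   +++++++++++   *** +#                    
        ++........  *+**                   
        ++++++     ##+  ***                
                  #        **+             
                ##           +**           
               #             +             
              #                            
            ##                    ~~       
           #                      ~~       
                                           
                                           
                                           
                                           


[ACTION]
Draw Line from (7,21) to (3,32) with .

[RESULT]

+                                          
                                           
         **                                
           ***           #     ..          
        +++++++++      ##   ...            
   +++++++++++   *** +#   ..               
        ++........  *+*...                 
        ++++++     ##.. ***                
                  #        **+             
                ##           +**           
               #             +             
              #                            
            ##                    ~~       
           #                      ~~       
                                           
                                           
                                           
                                           


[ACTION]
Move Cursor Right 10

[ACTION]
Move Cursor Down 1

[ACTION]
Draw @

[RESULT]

                                           
          @                                
         **                                
           ***           #     ..          
        +++++++++      ##   ...            
   +++++++++++   *** +#   ..               
        ++........  *+*...                 
        ++++++     ##.. ***                
                  #        **+             
                ##           +**           
               #             +             
              #                            
            ##                    ~~       
           #                      ~~       
                                           
                                           
                                           
                                           


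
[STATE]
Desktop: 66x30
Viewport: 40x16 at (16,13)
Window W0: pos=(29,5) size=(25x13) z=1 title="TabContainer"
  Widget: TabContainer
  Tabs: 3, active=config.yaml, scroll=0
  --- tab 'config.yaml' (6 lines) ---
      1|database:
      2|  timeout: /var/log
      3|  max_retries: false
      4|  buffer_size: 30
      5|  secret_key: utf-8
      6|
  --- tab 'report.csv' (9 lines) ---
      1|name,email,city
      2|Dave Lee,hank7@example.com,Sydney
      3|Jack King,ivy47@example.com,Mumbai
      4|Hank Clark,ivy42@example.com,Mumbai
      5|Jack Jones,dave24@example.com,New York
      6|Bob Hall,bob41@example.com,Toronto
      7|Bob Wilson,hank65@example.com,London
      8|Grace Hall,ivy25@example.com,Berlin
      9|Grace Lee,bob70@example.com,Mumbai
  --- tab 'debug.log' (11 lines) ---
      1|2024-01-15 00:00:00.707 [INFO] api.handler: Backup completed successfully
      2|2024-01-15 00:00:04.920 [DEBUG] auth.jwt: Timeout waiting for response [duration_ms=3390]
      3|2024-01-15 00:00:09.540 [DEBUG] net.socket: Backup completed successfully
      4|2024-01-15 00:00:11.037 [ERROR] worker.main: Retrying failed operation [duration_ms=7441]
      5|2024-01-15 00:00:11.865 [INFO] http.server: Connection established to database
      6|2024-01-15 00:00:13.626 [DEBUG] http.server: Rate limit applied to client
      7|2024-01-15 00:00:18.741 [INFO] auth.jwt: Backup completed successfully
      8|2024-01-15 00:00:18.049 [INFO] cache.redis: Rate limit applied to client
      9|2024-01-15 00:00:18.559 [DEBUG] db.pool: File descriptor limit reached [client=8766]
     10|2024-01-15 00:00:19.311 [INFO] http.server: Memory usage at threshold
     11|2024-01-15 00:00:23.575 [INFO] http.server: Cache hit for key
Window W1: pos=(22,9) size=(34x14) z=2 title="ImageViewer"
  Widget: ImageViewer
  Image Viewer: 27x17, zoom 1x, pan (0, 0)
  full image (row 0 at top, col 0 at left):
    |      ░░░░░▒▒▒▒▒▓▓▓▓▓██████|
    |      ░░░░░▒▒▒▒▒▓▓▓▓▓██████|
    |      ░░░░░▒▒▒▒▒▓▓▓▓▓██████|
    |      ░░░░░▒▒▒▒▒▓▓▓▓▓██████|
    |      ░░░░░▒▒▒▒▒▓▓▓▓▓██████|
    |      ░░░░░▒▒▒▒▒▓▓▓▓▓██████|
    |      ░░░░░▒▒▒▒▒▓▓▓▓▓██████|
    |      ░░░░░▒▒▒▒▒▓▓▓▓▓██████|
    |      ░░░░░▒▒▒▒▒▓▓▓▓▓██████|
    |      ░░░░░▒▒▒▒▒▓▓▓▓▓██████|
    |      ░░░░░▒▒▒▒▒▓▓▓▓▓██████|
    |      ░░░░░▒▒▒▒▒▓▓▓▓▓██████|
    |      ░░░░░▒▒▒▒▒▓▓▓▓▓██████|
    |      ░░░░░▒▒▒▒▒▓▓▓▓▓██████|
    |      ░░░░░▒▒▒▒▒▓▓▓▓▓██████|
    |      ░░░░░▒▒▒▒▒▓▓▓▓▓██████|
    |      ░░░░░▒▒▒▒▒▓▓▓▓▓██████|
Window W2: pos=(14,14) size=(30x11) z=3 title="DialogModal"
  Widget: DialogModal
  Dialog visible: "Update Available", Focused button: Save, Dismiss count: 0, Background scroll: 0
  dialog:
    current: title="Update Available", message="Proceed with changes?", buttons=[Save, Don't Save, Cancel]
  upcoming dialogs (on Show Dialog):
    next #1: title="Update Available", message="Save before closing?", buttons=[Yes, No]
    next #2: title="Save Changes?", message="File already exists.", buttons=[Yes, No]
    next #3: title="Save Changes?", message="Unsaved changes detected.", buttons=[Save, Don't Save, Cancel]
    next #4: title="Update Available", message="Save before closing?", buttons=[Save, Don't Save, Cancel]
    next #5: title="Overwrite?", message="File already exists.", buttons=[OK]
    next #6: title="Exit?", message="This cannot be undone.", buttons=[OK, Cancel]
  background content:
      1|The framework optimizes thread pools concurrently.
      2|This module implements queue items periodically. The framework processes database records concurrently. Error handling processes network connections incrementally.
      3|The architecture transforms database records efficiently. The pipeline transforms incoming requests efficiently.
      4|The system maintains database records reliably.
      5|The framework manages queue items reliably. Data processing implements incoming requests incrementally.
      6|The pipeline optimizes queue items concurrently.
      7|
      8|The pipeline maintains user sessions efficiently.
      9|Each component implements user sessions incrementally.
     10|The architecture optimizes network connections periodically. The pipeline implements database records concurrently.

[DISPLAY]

      ┃      ░░░░░▒▒▒▒▒▓▓▓▓▓██████     ┃
━━━━━━━━━━━━━━━━━━━━━━━━━━━┓██████     ┃
DialogModal                ┃██████     ┃
───────────────────────────┨██████     ┃
he framework optimizes thre┃██████     ┃
h┌──────────────────────┐ue┃██████     ┃
h│   Update Available   │s ┃██████     ┃
h│Proceed with changes? │as┃██████     ┃
h│[Save]  Don't Save   C│e ┃██████     ┃
h└──────────────────────┘ue┃━━━━━━━━━━━┛
                           ┃            
━━━━━━━━━━━━━━━━━━━━━━━━━━━┛            
                                        
                                        
                                        
                                        


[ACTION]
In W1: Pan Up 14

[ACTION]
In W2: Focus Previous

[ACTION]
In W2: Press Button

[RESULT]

      ┃      ░░░░░▒▒▒▒▒▓▓▓▓▓██████     ┃
━━━━━━━━━━━━━━━━━━━━━━━━━━━┓██████     ┃
DialogModal                ┃██████     ┃
───────────────────────────┨██████     ┃
he framework optimizes thre┃██████     ┃
his module implements queue┃██████     ┃
he architecture transforms ┃██████     ┃
he system maintains databas┃██████     ┃
he framework manages queue ┃██████     ┃
he pipeline optimizes queue┃━━━━━━━━━━━┛
                           ┃            
━━━━━━━━━━━━━━━━━━━━━━━━━━━┛            
                                        
                                        
                                        
                                        


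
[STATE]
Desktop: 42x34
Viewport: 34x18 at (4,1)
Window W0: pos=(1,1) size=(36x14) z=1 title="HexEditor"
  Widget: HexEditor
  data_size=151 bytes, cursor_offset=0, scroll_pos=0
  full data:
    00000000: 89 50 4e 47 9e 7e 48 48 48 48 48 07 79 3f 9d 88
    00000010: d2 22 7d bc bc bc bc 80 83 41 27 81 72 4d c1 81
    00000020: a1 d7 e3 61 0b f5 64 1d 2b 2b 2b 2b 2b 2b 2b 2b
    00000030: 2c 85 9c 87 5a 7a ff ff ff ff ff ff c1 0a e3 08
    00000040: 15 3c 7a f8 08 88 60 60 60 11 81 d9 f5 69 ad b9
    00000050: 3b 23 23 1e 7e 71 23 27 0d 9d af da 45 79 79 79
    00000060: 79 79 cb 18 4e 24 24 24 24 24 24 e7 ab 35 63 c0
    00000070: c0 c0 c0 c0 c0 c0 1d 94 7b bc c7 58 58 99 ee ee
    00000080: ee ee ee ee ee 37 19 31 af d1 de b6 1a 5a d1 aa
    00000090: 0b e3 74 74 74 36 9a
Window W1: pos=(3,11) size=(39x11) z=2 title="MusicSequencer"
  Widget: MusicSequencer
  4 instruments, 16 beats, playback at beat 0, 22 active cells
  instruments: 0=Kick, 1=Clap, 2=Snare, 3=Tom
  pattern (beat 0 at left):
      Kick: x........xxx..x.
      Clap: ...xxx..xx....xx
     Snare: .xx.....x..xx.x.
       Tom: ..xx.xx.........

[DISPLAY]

━━━━━━━━━━━━━━━━━━━━━━━━━━━━━━━━┓ 
exEditor                        ┃ 
────────────────────────────────┨ 
000000  89 50 4e 47 9e 7e 48 48 ┃ 
000010  d2 22 7d bc bc bc bc 80 ┃ 
000020  a1 d7 e3 61 0b f5 64 1d ┃ 
000030  2c 85 9c 87 5a 7a ff ff ┃ 
000040  15 3c 7a f8 08 88 60 60 ┃ 
000050  3b 23 23 1e 7e 71 23 27 ┃ 
000060  79 79 cb 18 4e 24 24 24 ┃ 
━━━━━━━━━━━━━━━━━━━━━━━━━━━━━━━━━━
 MusicSequencer                   
──────────────────────────────────
      ▼123456789012345            
  Kick█········███··█·            
  Clap···███··██····██            
 Snare·██·····█··██·█·            
   Tom··██·██·········            


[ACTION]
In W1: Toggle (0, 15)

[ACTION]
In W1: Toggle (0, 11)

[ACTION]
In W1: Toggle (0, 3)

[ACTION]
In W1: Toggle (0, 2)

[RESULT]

━━━━━━━━━━━━━━━━━━━━━━━━━━━━━━━━┓ 
exEditor                        ┃ 
────────────────────────────────┨ 
000000  89 50 4e 47 9e 7e 48 48 ┃ 
000010  d2 22 7d bc bc bc bc 80 ┃ 
000020  a1 d7 e3 61 0b f5 64 1d ┃ 
000030  2c 85 9c 87 5a 7a ff ff ┃ 
000040  15 3c 7a f8 08 88 60 60 ┃ 
000050  3b 23 23 1e 7e 71 23 27 ┃ 
000060  79 79 cb 18 4e 24 24 24 ┃ 
━━━━━━━━━━━━━━━━━━━━━━━━━━━━━━━━━━
 MusicSequencer                   
──────────────────────────────────
      ▼123456789012345            
  Kick█·██·····██···██            
  Clap···███··██····██            
 Snare·██·····█··██·█·            
   Tom··██·██·········            


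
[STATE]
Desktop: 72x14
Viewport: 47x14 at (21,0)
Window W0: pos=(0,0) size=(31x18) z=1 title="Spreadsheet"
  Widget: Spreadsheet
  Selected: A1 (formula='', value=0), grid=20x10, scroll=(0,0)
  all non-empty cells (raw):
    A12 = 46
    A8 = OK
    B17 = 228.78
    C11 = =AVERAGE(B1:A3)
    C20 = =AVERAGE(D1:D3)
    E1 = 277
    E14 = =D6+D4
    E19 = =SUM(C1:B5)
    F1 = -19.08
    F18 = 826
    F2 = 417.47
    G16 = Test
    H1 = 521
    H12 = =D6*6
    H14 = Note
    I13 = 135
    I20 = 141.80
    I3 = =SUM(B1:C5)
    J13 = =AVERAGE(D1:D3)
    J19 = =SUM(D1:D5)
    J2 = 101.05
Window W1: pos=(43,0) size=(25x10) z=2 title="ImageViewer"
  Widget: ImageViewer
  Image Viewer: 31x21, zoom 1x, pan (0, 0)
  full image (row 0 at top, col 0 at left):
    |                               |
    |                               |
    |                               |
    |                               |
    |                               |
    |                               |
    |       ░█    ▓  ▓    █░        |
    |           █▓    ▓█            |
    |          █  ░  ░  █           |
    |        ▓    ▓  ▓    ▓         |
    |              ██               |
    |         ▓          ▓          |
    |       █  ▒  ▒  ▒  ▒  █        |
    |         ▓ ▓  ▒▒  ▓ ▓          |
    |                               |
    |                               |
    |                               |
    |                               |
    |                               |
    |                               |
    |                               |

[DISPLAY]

━━━━━━━━━┓            ┏━━━━━━━━━━━━━━━━━━━━━━━┓
         ┃            ┃ ImageViewer           ┃
─────────┨            ┠───────────────────────┨
         ┃            ┃                       ┃
   C     ┃            ┃                       ┃
---------┃            ┃                       ┃
       0 ┃            ┃                       ┃
       0 ┃            ┃                       ┃
       0 ┃            ┃                       ┃
       0 ┃            ┗━━━━━━━━━━━━━━━━━━━━━━━┛
       0 ┃                                     
       0 ┃                                     
       0 ┃                                     
       0 ┃                                     


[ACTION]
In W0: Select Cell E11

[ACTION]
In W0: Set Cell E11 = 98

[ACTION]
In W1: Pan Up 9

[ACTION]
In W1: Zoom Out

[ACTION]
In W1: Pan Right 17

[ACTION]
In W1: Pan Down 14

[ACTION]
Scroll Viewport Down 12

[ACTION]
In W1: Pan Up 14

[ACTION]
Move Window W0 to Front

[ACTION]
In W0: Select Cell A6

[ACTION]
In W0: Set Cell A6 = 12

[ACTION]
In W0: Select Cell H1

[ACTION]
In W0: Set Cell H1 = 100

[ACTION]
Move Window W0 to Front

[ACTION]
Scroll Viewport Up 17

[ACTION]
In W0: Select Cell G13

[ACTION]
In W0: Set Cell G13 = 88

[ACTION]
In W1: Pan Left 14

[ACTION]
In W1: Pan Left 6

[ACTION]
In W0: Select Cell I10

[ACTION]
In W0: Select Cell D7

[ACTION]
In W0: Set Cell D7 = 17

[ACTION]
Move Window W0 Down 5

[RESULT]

   C     ┃            ┏━━━━━━━━━━━━━━━━━━━━━━━┓
---------┃            ┃ ImageViewer           ┃
       0 ┃            ┠───────────────────────┨
       0 ┃            ┃                       ┃
       0 ┃            ┃                       ┃
       0 ┃            ┃                       ┃
       0 ┃            ┃                       ┃
       0 ┃            ┃                       ┃
       0 ┃            ┃                       ┃
       0 ┃            ┗━━━━━━━━━━━━━━━━━━━━━━━┛
       0 ┃                                     
       0 ┃                                     
       0 ┃                                     
━━━━━━━━━┛                                     


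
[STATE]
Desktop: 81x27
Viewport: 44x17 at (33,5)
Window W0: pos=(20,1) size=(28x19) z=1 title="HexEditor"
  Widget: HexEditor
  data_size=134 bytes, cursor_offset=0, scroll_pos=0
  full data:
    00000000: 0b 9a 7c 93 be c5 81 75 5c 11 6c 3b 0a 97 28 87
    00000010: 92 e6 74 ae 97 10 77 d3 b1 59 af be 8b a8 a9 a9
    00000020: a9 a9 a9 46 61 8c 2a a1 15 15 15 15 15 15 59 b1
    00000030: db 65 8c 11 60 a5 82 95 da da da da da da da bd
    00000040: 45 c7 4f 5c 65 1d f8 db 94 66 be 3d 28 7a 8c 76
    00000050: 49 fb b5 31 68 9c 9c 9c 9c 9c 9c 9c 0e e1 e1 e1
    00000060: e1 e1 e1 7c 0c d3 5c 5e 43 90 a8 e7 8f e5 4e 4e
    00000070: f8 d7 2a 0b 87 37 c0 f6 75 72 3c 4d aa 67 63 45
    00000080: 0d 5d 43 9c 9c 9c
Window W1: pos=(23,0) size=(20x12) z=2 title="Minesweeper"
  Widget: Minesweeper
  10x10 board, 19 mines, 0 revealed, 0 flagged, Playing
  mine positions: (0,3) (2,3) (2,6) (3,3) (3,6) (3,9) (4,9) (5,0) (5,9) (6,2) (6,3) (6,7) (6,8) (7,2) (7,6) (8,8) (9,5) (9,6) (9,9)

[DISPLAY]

■        ┃97 1┃                             
■        ┃61 8┃                             
■        ┃60 a┃                             
■        ┃65 1┃                             
■        ┃68 9┃                             
■        ┃0c d┃                             
━━━━━━━━━┛87 3┃                             
 5d 43 9c 9c 9┃                             
              ┃                             
              ┃                             
              ┃                             
              ┃                             
              ┃                             
              ┃                             
━━━━━━━━━━━━━━┛                             
                                            
                                            


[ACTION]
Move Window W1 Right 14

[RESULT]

 e6 ┃■■■■■■■■■■        ┃                    
 a9 ┃■■■■■■■■■■        ┃                    
 65 ┃■■■■■■■■■■        ┃                    
 c7 ┃■■■■■■■■■■        ┃                    
 fb ┃■■■■■■■■■■        ┃                    
 e1 ┃■■■■■■■■■■        ┃                    
 d7 ┗━━━━━━━━━━━━━━━━━━┛                    
 5d 43 9c 9c 9┃                             
              ┃                             
              ┃                             
              ┃                             
              ┃                             
              ┃                             
              ┃                             
━━━━━━━━━━━━━━┛                             
                                            
                                            


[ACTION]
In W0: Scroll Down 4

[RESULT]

 fb ┃■■■■■■■■■■        ┃                    
 e1 ┃■■■■■■■■■■        ┃                    
 d7 ┃■■■■■■■■■■        ┃                    
 5d ┃■■■■■■■■■■        ┃                    
    ┃■■■■■■■■■■        ┃                    
    ┃■■■■■■■■■■        ┃                    
    ┗━━━━━━━━━━━━━━━━━━┛                    
              ┃                             
              ┃                             
              ┃                             
              ┃                             
              ┃                             
              ┃                             
              ┃                             
━━━━━━━━━━━━━━┛                             
                                            
                                            


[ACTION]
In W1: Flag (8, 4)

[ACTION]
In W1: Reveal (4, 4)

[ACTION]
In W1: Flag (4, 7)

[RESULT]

 fb ┃■■■■■■■■■■        ┃                    
 e1 ┃■■■■■■■■■■        ┃                    
 d7 ┃■■■■1■■⚑■■        ┃                    
 5d ┃■■■■■■■■■■        ┃                    
    ┃■■■■■■■■■■        ┃                    
    ┃■■■■■■■■■■        ┃                    
    ┗━━━━━━━━━━━━━━━━━━┛                    
              ┃                             
              ┃                             
              ┃                             
              ┃                             
              ┃                             
              ┃                             
              ┃                             
━━━━━━━━━━━━━━┛                             
                                            
                                            


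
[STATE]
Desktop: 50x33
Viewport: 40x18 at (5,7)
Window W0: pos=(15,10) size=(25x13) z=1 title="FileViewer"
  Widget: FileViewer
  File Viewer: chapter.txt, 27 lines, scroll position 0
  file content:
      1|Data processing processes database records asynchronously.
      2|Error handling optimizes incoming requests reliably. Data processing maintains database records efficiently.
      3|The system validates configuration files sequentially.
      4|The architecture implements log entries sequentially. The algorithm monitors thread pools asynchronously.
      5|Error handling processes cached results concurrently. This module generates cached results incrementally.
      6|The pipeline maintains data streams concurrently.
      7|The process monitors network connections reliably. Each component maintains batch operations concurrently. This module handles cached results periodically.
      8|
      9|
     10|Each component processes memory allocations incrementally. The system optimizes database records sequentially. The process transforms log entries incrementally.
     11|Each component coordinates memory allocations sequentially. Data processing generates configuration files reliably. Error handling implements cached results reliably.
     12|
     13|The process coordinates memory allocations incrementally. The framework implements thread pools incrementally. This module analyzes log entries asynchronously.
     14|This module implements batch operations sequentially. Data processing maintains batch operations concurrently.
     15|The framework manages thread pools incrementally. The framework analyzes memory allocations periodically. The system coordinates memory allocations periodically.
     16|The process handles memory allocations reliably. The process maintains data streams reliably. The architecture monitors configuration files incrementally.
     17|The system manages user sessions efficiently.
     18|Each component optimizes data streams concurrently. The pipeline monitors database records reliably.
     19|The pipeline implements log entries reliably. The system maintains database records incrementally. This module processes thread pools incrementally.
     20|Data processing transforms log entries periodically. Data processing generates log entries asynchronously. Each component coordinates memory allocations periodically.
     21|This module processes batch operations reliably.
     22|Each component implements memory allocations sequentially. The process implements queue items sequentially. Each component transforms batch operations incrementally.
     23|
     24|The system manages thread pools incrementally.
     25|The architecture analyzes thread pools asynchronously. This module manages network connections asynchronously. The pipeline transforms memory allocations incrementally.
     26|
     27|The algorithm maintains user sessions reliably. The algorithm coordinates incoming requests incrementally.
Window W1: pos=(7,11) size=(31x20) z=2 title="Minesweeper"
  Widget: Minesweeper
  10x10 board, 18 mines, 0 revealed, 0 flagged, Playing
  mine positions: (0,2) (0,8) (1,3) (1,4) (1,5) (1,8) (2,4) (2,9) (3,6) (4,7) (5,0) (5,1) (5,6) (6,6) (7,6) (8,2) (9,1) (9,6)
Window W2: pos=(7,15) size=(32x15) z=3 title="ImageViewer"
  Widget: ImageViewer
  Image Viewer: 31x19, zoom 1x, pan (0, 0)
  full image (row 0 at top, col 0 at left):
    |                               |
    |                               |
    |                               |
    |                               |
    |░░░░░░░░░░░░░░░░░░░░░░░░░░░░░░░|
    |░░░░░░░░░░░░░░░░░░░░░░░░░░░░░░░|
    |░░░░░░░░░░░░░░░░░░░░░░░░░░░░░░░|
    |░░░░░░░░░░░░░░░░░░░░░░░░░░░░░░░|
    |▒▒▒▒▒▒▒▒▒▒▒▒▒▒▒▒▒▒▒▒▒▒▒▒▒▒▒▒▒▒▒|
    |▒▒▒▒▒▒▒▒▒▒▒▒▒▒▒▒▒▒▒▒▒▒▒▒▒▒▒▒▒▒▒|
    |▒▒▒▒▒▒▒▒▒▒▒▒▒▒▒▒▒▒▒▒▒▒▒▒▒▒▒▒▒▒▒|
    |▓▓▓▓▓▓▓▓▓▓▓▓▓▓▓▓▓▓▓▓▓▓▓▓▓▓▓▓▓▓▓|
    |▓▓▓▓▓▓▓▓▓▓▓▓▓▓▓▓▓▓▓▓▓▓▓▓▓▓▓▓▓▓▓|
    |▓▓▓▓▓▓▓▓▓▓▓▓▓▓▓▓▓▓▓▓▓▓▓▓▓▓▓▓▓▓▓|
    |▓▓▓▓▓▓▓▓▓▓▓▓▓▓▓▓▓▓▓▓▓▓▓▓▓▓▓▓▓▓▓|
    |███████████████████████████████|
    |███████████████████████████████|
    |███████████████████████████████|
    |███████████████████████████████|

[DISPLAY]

                                        
                                        
                                        
          ┏━━━━━━━━━━━━━━━━━━━━━━━┓     
  ┏━━━━━━━━━━━━━━━━━━━━━━━━━━━━━┓ ┃     
  ┃ Minesweeper                 ┃─┨     
  ┠─────────────────────────────┨▲┃     
  ┃■■■■■■■■■■                   ┃█┃     
  ┏━━━━━━━━━━━━━━━━━━━━━━━━━━━━━━┓┃     
  ┃ ImageViewer                  ┃┃     
  ┠──────────────────────────────┨┃     
  ┃                              ┃┃     
  ┃                              ┃┃     
  ┃                              ┃┃     
  ┃                              ┃┃     
  ┃░░░░░░░░░░░░░░░░░░░░░░░░░░░░░░┃┛     
  ┃░░░░░░░░░░░░░░░░░░░░░░░░░░░░░░┃      
  ┃░░░░░░░░░░░░░░░░░░░░░░░░░░░░░░┃      


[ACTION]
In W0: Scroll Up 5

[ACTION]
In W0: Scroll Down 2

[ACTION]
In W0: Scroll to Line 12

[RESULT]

                                        
                                        
                                        
          ┏━━━━━━━━━━━━━━━━━━━━━━━┓     
  ┏━━━━━━━━━━━━━━━━━━━━━━━━━━━━━┓ ┃     
  ┃ Minesweeper                 ┃─┨     
  ┠─────────────────────────────┨▲┃     
  ┃■■■■■■■■■■                   ┃░┃     
  ┏━━━━━━━━━━━━━━━━━━━━━━━━━━━━━━┓┃     
  ┃ ImageViewer                  ┃┃     
  ┠──────────────────────────────┨┃     
  ┃                              ┃┃     
  ┃                              ┃┃     
  ┃                              ┃┃     
  ┃                              ┃┃     
  ┃░░░░░░░░░░░░░░░░░░░░░░░░░░░░░░┃┛     
  ┃░░░░░░░░░░░░░░░░░░░░░░░░░░░░░░┃      
  ┃░░░░░░░░░░░░░░░░░░░░░░░░░░░░░░┃      


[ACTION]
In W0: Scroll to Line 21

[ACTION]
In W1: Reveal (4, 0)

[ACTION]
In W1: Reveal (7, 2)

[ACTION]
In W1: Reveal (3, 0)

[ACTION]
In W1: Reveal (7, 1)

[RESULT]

                                        
                                        
                                        
          ┏━━━━━━━━━━━━━━━━━━━━━━━┓     
  ┏━━━━━━━━━━━━━━━━━━━━━━━━━━━━━┓ ┃     
  ┃ Minesweeper                 ┃─┨     
  ┠─────────────────────────────┨▲┃     
  ┃ 1■■■■■■■■                   ┃░┃     
  ┏━━━━━━━━━━━━━━━━━━━━━━━━━━━━━━┓┃     
  ┃ ImageViewer                  ┃┃     
  ┠──────────────────────────────┨┃     
  ┃                              ┃┃     
  ┃                              ┃┃     
  ┃                              ┃┃     
  ┃                              ┃┃     
  ┃░░░░░░░░░░░░░░░░░░░░░░░░░░░░░░┃┛     
  ┃░░░░░░░░░░░░░░░░░░░░░░░░░░░░░░┃      
  ┃░░░░░░░░░░░░░░░░░░░░░░░░░░░░░░┃      
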